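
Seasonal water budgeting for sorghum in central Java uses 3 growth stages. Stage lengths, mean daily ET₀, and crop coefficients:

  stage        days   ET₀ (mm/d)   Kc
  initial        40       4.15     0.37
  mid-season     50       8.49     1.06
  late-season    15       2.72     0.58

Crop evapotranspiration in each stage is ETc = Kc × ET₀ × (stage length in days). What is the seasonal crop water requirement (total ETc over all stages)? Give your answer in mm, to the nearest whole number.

535 mm

initial: 0.37 × 4.15 × 40 = 61.42 mm
mid-season: 1.06 × 8.49 × 50 = 449.97 mm
late-season: 0.58 × 2.72 × 15 = 23.66 mm
Seasonal total = 535.05 mm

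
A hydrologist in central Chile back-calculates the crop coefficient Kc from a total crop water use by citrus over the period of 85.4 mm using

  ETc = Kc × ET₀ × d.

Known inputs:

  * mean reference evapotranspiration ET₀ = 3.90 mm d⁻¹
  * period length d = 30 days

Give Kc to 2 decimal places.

0.73

ETc = Kc × ET₀ × d  ⇒  Kc = ETc / (ET₀ × d)
Kc = 85.4 / (3.90 × 30) = 85.4 / 117.00 = 0.7299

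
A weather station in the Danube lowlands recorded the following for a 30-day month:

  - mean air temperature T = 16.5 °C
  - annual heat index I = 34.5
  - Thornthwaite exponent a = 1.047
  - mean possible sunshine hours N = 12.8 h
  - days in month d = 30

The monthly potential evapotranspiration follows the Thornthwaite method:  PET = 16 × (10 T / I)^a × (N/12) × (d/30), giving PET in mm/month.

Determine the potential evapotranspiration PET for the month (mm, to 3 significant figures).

87.9 mm

10T/I = 10 × 16.5 / 34.5 = 4.7826
(10T/I)^a = 4.7826^1.047 = 5.1476
Uncorrected PET = 16 × 5.1476 = 82.362 mm
Correction = (N/12)(d/30) = (12.8/12)(30/30) = 1.0667
PET = 82.362 × 1.0667 = 87.856 mm/month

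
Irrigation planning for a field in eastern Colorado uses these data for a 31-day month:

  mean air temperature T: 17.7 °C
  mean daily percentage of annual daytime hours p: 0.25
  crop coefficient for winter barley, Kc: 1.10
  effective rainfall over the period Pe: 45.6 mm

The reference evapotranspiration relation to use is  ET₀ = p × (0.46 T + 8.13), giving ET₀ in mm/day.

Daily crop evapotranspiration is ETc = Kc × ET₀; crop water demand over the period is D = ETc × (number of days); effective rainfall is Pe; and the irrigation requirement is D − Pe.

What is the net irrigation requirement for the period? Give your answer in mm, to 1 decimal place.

ET₀ = 0.25 × (0.46 × 17.7 + 8.13) = 0.25 × 16.272 = 4.0680 mm/d
ETc = Kc × ET₀ = 1.10 × 4.0680 = 4.4748 mm/d
Crop demand D = ETc × 31 d = 4.4748 × 31 = 138.719 mm
D − Pe = 138.719 − 45.6 = 93.119 mm

93.1 mm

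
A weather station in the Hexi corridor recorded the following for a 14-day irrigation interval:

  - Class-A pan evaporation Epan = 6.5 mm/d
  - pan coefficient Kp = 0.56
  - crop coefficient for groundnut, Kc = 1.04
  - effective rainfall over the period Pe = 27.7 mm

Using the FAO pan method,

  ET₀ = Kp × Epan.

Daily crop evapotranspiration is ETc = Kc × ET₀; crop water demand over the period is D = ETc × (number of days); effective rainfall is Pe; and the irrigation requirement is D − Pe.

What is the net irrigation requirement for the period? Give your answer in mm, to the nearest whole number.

25 mm

ET₀ = 0.56 × 6.5 = 3.6400 mm/d
ETc = Kc × ET₀ = 1.04 × 3.6400 = 3.7856 mm/d
Crop demand D = ETc × 14 d = 3.7856 × 14 = 52.998 mm
D − Pe = 52.998 − 27.7 = 25.298 mm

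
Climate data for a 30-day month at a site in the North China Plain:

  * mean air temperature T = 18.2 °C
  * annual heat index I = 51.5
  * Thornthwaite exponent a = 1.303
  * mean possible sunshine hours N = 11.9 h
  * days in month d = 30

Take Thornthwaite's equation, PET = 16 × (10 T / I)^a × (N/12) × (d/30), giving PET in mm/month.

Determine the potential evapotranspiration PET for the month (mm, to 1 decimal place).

10T/I = 10 × 18.2 / 51.5 = 3.5340
(10T/I)^a = 3.5340^1.303 = 5.1807
Uncorrected PET = 16 × 5.1807 = 82.891 mm
Correction = (N/12)(d/30) = (11.9/12)(30/30) = 0.9917
PET = 82.891 × 0.9917 = 82.203 mm/month

82.2 mm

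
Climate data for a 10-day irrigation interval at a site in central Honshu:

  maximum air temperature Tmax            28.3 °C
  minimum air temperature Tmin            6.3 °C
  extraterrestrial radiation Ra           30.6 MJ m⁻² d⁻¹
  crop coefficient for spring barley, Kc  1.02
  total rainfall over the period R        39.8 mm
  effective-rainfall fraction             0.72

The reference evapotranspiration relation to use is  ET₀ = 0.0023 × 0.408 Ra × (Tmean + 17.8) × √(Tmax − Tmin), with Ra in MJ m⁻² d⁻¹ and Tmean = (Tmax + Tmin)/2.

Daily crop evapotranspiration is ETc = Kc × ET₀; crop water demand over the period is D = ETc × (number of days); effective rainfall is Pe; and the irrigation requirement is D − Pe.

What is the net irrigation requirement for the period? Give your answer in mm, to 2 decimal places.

Tmean = (28.3 + 6.3)/2 = 17.30 °C
0.408 Ra = 0.408 × 30.6 = 12.4848 mm/d equivalent
ET₀ = 0.0023 × 12.4848 × (17.30 + 17.8) × √22.0 = 0.0023 × 12.4848 × 35.10 × 4.6904 = 4.7274 mm/d
ETc = Kc × ET₀ = 1.02 × 4.7274 = 4.8219 mm/d
Crop demand D = ETc × 10 d = 4.8219 × 10 = 48.219 mm
Pe = 0.72 × 39.8 = 28.656 mm
D − Pe = 48.219 − 28.656 = 19.563 mm

19.56 mm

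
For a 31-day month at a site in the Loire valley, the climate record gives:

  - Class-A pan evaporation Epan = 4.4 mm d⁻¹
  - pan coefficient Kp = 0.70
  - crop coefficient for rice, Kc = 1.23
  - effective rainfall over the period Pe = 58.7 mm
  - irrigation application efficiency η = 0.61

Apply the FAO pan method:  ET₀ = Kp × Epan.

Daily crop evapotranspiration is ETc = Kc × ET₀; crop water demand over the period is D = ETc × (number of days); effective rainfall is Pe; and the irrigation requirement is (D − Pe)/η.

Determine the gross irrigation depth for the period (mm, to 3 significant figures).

96.3 mm

ET₀ = 0.70 × 4.4 = 3.0800 mm/d
ETc = Kc × ET₀ = 1.23 × 3.0800 = 3.7884 mm/d
Crop demand D = ETc × 31 d = 3.7884 × 31 = 117.440 mm
D − Pe = 117.440 − 58.7 = 58.740 mm
Gross irrigation = 58.740 / 0.61 = 96.295 mm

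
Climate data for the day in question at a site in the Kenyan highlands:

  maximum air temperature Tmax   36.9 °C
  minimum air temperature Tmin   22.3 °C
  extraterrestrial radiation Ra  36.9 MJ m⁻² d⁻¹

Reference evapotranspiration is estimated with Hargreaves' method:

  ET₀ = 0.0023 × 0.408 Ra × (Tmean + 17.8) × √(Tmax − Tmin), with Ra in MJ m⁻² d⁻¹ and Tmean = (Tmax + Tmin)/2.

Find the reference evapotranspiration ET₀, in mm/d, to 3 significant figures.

Tmean = (36.9 + 22.3)/2 = 29.60 °C
0.408 Ra = 0.408 × 36.9 = 15.0552 mm/d equivalent
ET₀ = 0.0023 × 15.0552 × (29.60 + 17.8) × √14.6 = 0.0023 × 15.0552 × 47.40 × 3.8210 = 6.2715 mm/d

6.27 mm/d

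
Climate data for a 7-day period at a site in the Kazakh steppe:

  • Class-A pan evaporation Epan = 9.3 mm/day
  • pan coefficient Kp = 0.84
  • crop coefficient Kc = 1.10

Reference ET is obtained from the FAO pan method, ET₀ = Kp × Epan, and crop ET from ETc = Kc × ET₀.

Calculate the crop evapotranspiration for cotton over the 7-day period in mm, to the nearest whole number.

ET₀ = 0.84 × 9.3 = 7.8120 mm/d
ETc = Kc × ET₀ = 1.10 × 7.8120 = 8.5932 mm/d
Over 7 days: 8.5932 × 7 = 60.152 mm

60 mm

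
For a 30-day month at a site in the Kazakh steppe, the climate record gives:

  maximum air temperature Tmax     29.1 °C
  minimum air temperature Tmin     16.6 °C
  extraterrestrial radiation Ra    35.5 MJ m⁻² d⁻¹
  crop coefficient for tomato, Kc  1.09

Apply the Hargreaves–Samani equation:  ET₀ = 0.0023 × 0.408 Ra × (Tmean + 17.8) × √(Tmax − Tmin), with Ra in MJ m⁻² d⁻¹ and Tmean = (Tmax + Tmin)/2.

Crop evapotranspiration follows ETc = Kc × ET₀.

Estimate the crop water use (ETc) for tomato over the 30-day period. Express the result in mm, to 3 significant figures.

Tmean = (29.1 + 16.6)/2 = 22.85 °C
0.408 Ra = 0.408 × 35.5 = 14.4840 mm/d equivalent
ET₀ = 0.0023 × 14.4840 × (22.85 + 17.8) × √12.5 = 0.0023 × 14.4840 × 40.65 × 3.5355 = 4.7877 mm/d
ETc = Kc × ET₀ = 1.09 × 4.7877 = 5.2186 mm/d
Over 30 days: 5.2186 × 30 = 156.558 mm

157 mm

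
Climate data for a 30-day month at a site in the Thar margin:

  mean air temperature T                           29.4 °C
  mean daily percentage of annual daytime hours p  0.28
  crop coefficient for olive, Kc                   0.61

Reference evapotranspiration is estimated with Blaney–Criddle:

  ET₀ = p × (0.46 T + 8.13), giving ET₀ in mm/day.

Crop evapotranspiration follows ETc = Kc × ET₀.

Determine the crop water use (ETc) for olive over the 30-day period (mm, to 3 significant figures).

ET₀ = 0.28 × (0.46 × 29.4 + 8.13) = 0.28 × 21.654 = 6.0631 mm/d
ETc = Kc × ET₀ = 0.61 × 6.0631 = 3.6985 mm/d
Over 30 days: 3.6985 × 30 = 110.955 mm

111 mm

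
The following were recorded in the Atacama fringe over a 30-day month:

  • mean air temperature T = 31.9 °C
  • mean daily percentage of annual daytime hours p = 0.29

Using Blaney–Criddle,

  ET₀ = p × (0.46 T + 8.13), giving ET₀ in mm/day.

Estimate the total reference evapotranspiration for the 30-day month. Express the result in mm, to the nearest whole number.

198 mm

ET₀ = 0.29 × (0.46 × 31.9 + 8.13) = 0.29 × 22.804 = 6.6132 mm/d
Monthly total = 6.6132 × 30 = 198.396 mm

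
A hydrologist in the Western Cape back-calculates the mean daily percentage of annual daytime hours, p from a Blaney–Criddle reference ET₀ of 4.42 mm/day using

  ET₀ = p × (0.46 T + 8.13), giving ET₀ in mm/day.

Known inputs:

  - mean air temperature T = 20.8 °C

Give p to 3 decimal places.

0.250

p = ET₀ / (0.46 T + 8.13) = 4.42 / (0.46 × 20.8 + 8.13) = 4.42 / 17.698 = 0.2497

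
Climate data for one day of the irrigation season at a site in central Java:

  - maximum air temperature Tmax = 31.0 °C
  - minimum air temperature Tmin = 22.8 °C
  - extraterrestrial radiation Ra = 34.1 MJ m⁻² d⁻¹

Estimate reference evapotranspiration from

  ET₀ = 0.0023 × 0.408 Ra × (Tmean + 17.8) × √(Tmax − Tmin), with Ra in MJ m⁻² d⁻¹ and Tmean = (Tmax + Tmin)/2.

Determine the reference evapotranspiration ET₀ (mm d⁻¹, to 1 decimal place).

Tmean = (31.0 + 22.8)/2 = 26.90 °C
0.408 Ra = 0.408 × 34.1 = 13.9128 mm/d equivalent
ET₀ = 0.0023 × 13.9128 × (26.90 + 17.8) × √8.2 = 0.0023 × 13.9128 × 44.70 × 2.8636 = 4.0960 mm/d

4.1 mm d⁻¹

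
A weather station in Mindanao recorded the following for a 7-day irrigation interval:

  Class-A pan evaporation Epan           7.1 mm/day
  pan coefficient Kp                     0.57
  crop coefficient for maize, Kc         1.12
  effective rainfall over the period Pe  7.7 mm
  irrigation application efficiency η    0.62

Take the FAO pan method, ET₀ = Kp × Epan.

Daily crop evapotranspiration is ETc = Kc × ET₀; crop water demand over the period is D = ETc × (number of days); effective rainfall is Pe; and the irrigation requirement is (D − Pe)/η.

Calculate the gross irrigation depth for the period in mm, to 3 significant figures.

38.8 mm

ET₀ = 0.57 × 7.1 = 4.0470 mm/d
ETc = Kc × ET₀ = 1.12 × 4.0470 = 4.5326 mm/d
Crop demand D = ETc × 7 d = 4.5326 × 7 = 31.728 mm
D − Pe = 31.728 − 7.7 = 24.028 mm
Gross irrigation = 24.028 / 0.62 = 38.755 mm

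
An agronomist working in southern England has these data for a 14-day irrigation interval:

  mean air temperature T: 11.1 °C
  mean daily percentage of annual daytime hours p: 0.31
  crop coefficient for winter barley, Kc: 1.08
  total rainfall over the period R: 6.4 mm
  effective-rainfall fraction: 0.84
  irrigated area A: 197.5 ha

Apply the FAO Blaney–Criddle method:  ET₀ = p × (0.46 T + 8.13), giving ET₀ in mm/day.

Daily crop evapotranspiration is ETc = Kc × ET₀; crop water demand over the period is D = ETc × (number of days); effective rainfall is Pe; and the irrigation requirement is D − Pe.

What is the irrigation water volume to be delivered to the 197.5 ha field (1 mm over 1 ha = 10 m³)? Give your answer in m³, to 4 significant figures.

ET₀ = 0.31 × (0.46 × 11.1 + 8.13) = 0.31 × 13.236 = 4.1032 mm/d
ETc = Kc × ET₀ = 1.08 × 4.1032 = 4.4315 mm/d
Crop demand D = ETc × 14 d = 4.4315 × 14 = 62.041 mm
Pe = 0.84 × 6.4 = 5.376 mm
D − Pe = 62.041 − 5.376 = 56.665 mm
Volume = 56.665 mm × 197.5 ha × 10 = 111913.4 m³

111900 m³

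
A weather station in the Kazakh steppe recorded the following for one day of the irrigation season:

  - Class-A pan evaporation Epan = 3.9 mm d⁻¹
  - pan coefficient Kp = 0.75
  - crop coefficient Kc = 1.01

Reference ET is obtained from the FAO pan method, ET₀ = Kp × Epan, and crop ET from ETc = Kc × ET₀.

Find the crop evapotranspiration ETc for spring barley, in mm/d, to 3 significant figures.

2.95 mm/d

ET₀ = 0.75 × 3.9 = 2.9250 mm/d
ETc = Kc × ET₀ = 1.01 × 2.9250 = 2.9543 mm/d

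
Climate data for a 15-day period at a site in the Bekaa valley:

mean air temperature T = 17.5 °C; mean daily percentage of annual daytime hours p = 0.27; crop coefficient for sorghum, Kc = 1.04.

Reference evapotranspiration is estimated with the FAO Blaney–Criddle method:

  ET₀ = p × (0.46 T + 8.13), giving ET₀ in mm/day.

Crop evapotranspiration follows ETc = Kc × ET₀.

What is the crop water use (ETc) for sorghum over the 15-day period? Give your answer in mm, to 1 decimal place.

68.2 mm

ET₀ = 0.27 × (0.46 × 17.5 + 8.13) = 0.27 × 16.180 = 4.3686 mm/d
ETc = Kc × ET₀ = 1.04 × 4.3686 = 4.5433 mm/d
Over 15 days: 4.5433 × 15 = 68.150 mm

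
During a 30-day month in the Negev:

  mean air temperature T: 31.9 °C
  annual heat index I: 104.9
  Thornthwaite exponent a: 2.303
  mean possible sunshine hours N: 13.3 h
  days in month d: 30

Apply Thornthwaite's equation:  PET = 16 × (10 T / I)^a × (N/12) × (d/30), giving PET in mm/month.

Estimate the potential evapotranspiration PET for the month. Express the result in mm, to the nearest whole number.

230 mm

10T/I = 10 × 31.9 / 104.9 = 3.0410
(10T/I)^a = 3.0410^2.303 = 12.9535
Uncorrected PET = 16 × 12.9535 = 207.256 mm
Correction = (N/12)(d/30) = (13.3/12)(30/30) = 1.1083
PET = 207.256 × 1.1083 = 229.702 mm/month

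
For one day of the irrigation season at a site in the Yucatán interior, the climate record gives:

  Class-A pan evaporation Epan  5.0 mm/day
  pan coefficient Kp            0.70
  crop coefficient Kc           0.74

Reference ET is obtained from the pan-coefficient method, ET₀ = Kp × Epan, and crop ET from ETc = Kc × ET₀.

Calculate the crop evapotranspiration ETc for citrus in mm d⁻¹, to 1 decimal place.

2.6 mm d⁻¹

ET₀ = 0.70 × 5.0 = 3.5000 mm/d
ETc = Kc × ET₀ = 0.74 × 3.5000 = 2.5900 mm/d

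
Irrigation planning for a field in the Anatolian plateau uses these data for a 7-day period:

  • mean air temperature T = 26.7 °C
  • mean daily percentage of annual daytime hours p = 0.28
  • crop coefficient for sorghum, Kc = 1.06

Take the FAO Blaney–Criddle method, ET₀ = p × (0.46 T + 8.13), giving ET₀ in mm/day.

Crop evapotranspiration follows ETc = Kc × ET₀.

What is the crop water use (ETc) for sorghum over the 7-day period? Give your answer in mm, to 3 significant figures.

42.4 mm

ET₀ = 0.28 × (0.46 × 26.7 + 8.13) = 0.28 × 20.412 = 5.7154 mm/d
ETc = Kc × ET₀ = 1.06 × 5.7154 = 6.0583 mm/d
Over 7 days: 6.0583 × 7 = 42.408 mm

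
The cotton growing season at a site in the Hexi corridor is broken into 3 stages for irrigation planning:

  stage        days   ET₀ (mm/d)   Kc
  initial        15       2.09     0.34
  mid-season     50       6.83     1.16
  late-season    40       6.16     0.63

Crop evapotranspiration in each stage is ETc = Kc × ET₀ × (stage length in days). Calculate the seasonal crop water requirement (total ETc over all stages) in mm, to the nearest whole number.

562 mm

initial: 0.34 × 2.09 × 15 = 10.66 mm
mid-season: 1.16 × 6.83 × 50 = 396.14 mm
late-season: 0.63 × 6.16 × 40 = 155.23 mm
Seasonal total = 562.03 mm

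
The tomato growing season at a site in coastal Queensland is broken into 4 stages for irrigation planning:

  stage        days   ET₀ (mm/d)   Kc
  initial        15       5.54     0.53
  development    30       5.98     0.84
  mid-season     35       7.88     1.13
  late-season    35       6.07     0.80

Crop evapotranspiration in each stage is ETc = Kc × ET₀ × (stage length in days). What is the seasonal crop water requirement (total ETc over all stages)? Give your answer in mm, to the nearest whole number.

676 mm

initial: 0.53 × 5.54 × 15 = 44.04 mm
development: 0.84 × 5.98 × 30 = 150.70 mm
mid-season: 1.13 × 7.88 × 35 = 311.65 mm
late-season: 0.80 × 6.07 × 35 = 169.96 mm
Seasonal total = 676.35 mm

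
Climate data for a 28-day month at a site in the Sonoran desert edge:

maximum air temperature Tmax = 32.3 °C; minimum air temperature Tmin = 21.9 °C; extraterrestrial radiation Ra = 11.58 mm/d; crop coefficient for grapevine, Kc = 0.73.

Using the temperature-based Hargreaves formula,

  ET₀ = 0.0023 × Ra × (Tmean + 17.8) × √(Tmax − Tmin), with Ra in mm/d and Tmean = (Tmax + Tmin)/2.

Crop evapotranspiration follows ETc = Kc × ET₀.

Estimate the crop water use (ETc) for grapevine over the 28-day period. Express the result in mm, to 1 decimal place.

78.8 mm

Tmean = (32.3 + 21.9)/2 = 27.10 °C
ET₀ = 0.0023 × 11.58 × (27.10 + 17.8) × √10.4 = 0.0023 × 11.58 × 44.90 × 3.2249 = 3.8566 mm/d
ETc = Kc × ET₀ = 0.73 × 3.8566 = 2.8153 mm/d
Over 28 days: 2.8153 × 28 = 78.828 mm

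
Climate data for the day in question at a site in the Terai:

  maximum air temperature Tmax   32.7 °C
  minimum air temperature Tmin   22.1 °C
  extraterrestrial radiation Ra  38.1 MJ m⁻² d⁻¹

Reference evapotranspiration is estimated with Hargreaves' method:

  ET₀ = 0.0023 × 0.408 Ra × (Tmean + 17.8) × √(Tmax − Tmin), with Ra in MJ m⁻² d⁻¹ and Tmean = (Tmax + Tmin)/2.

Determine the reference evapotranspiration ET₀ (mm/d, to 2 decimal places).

Tmean = (32.7 + 22.1)/2 = 27.40 °C
0.408 Ra = 0.408 × 38.1 = 15.5448 mm/d equivalent
ET₀ = 0.0023 × 15.5448 × (27.40 + 17.8) × √10.6 = 0.0023 × 15.5448 × 45.20 × 3.2558 = 5.2615 mm/d

5.26 mm/d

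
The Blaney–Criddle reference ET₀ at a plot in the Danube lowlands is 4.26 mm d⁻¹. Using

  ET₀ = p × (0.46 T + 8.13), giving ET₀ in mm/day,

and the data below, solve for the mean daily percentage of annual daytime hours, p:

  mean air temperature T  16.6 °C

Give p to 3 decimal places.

0.270

p = ET₀ / (0.46 T + 8.13) = 4.26 / (0.46 × 16.6 + 8.13) = 4.26 / 15.766 = 0.2702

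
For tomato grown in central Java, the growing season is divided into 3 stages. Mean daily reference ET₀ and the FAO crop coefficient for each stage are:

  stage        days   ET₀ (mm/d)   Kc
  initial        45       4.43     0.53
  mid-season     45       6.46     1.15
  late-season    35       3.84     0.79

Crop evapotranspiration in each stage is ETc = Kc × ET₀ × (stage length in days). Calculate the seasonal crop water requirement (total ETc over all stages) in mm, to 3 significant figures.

546 mm

initial: 0.53 × 4.43 × 45 = 105.66 mm
mid-season: 1.15 × 6.46 × 45 = 334.31 mm
late-season: 0.79 × 3.84 × 35 = 106.18 mm
Seasonal total = 546.15 mm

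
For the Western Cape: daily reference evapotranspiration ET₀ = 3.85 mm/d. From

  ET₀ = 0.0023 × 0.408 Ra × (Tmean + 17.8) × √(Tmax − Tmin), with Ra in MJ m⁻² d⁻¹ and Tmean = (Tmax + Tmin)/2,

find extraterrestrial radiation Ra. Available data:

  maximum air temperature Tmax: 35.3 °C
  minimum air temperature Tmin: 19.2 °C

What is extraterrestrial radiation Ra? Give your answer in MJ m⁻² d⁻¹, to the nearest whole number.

Tmean = (35.3+19.2)/2 = 27.25 °C; ΔT = 16.1
Ra = ET₀ / [0.0023 × 0.408 × (Tmean+17.8) × √ΔT]
   = 3.85 / (0.0023 × 0.408 × 45.05 × 4.0125) = 22.697 MJ m⁻² d⁻¹

23 MJ m⁻² d⁻¹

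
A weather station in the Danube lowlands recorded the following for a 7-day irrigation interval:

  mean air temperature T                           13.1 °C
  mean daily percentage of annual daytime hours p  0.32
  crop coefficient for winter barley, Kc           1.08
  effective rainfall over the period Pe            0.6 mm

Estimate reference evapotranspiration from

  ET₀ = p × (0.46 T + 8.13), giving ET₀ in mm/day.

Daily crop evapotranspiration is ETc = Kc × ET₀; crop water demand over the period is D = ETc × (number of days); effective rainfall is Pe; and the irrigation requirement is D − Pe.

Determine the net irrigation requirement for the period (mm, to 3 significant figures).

ET₀ = 0.32 × (0.46 × 13.1 + 8.13) = 0.32 × 14.156 = 4.5299 mm/d
ETc = Kc × ET₀ = 1.08 × 4.5299 = 4.8923 mm/d
Crop demand D = ETc × 7 d = 4.8923 × 7 = 34.246 mm
D − Pe = 34.246 − 0.6 = 33.646 mm

33.6 mm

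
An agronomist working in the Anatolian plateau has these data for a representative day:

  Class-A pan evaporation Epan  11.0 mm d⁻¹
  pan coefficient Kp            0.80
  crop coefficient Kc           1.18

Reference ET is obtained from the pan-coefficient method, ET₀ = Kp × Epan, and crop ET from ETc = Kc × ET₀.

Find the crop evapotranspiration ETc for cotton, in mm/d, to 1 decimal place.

10.4 mm/d

ET₀ = 0.80 × 11.0 = 8.8000 mm/d
ETc = Kc × ET₀ = 1.18 × 8.8000 = 10.3840 mm/d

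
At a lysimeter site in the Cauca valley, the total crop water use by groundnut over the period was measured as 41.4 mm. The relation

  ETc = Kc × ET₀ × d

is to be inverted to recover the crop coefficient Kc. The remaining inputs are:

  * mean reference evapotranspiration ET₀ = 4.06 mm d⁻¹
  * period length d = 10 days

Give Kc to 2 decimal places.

ETc = Kc × ET₀ × d  ⇒  Kc = ETc / (ET₀ × d)
Kc = 41.4 / (4.06 × 10) = 41.4 / 40.60 = 1.0197

1.02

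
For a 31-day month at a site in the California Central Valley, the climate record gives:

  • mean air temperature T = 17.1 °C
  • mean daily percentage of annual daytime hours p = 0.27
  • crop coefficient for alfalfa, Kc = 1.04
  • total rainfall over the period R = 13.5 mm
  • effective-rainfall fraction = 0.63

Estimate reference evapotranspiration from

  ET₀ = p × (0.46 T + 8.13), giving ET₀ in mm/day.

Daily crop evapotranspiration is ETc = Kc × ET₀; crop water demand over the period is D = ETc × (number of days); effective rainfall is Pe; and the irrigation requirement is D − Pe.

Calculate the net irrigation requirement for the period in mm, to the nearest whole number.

131 mm

ET₀ = 0.27 × (0.46 × 17.1 + 8.13) = 0.27 × 15.996 = 4.3189 mm/d
ETc = Kc × ET₀ = 1.04 × 4.3189 = 4.4917 mm/d
Crop demand D = ETc × 31 d = 4.4917 × 31 = 139.243 mm
Pe = 0.63 × 13.5 = 8.505 mm
D − Pe = 139.243 − 8.505 = 130.738 mm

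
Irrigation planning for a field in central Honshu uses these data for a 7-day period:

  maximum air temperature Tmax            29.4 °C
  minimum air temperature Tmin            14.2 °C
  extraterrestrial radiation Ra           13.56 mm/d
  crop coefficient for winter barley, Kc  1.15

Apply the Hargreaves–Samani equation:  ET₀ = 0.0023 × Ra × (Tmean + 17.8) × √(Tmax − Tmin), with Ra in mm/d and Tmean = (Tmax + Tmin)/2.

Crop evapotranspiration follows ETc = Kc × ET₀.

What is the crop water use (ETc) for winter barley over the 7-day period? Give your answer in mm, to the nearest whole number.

39 mm

Tmean = (29.4 + 14.2)/2 = 21.80 °C
ET₀ = 0.0023 × 13.56 × (21.80 + 17.8) × √15.2 = 0.0023 × 13.56 × 39.60 × 3.8987 = 4.8151 mm/d
ETc = Kc × ET₀ = 1.15 × 4.8151 = 5.5374 mm/d
Over 7 days: 5.5374 × 7 = 38.762 mm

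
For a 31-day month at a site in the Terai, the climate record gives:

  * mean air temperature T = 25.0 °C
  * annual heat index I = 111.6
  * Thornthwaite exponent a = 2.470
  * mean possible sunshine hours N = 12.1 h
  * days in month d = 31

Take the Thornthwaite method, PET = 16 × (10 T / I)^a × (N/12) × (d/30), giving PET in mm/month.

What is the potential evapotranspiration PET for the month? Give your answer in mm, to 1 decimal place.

10T/I = 10 × 25.0 / 111.6 = 2.2401
(10T/I)^a = 2.2401^2.470 = 7.3310
Uncorrected PET = 16 × 7.3310 = 117.296 mm
Correction = (N/12)(d/30) = (12.1/12)(31/30) = 1.0419
PET = 117.296 × 1.0419 = 122.211 mm/month

122.2 mm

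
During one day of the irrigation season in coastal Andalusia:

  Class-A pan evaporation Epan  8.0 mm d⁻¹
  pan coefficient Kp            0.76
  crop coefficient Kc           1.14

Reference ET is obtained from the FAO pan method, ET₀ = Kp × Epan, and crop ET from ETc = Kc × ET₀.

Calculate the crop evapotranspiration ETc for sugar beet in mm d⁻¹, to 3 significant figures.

ET₀ = 0.76 × 8.0 = 6.0800 mm/d
ETc = Kc × ET₀ = 1.14 × 6.0800 = 6.9312 mm/d

6.93 mm d⁻¹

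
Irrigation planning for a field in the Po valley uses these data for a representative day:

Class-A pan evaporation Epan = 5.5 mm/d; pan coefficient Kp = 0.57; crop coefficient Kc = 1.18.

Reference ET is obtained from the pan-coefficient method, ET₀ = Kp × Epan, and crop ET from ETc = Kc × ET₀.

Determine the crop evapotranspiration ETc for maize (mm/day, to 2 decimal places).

ET₀ = 0.57 × 5.5 = 3.1350 mm/d
ETc = Kc × ET₀ = 1.18 × 3.1350 = 3.6993 mm/d

3.70 mm/day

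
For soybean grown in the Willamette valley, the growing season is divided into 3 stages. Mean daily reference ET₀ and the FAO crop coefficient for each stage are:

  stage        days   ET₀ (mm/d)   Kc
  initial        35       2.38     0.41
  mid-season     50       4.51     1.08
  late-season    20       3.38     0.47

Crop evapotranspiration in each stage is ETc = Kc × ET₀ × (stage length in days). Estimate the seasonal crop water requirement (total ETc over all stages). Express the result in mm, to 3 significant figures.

initial: 0.41 × 2.38 × 35 = 34.15 mm
mid-season: 1.08 × 4.51 × 50 = 243.54 mm
late-season: 0.47 × 3.38 × 20 = 31.77 mm
Seasonal total = 309.46 mm

309 mm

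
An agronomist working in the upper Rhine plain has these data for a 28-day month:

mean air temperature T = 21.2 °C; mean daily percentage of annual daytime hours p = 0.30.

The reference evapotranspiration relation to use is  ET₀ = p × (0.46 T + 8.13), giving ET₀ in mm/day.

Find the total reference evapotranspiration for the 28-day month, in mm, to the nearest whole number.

ET₀ = 0.30 × (0.46 × 21.2 + 8.13) = 0.30 × 17.882 = 5.3646 mm/d
Monthly total = 5.3646 × 28 = 150.209 mm

150 mm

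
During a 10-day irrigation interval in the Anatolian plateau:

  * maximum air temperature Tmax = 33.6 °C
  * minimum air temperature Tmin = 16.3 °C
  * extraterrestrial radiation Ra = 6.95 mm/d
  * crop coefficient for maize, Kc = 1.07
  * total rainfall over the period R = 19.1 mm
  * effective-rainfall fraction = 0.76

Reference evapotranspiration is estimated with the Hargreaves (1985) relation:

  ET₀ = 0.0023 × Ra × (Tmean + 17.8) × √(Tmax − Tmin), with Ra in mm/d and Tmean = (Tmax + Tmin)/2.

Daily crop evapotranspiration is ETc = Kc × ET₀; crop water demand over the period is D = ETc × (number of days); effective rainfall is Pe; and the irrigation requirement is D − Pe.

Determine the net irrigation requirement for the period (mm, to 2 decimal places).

15.90 mm

Tmean = (33.6 + 16.3)/2 = 24.95 °C
ET₀ = 0.0023 × 6.95 × (24.95 + 17.8) × √17.3 = 0.0023 × 6.95 × 42.75 × 4.1593 = 2.8423 mm/d
ETc = Kc × ET₀ = 1.07 × 2.8423 = 3.0413 mm/d
Crop demand D = ETc × 10 d = 3.0413 × 10 = 30.413 mm
Pe = 0.76 × 19.1 = 14.516 mm
D − Pe = 30.413 − 14.516 = 15.897 mm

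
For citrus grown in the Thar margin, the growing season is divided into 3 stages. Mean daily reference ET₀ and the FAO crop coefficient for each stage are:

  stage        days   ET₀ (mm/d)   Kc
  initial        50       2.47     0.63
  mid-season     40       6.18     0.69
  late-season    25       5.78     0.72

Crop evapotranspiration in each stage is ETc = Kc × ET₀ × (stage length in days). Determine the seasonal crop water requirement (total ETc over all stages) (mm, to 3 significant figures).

initial: 0.63 × 2.47 × 50 = 77.81 mm
mid-season: 0.69 × 6.18 × 40 = 170.57 mm
late-season: 0.72 × 5.78 × 25 = 104.04 mm
Seasonal total = 352.42 mm

352 mm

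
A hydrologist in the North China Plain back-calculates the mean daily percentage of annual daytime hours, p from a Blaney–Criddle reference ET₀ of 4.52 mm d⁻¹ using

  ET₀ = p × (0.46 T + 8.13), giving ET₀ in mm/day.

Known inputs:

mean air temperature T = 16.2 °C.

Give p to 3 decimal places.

0.290

p = ET₀ / (0.46 T + 8.13) = 4.52 / (0.46 × 16.2 + 8.13) = 4.52 / 15.582 = 0.2901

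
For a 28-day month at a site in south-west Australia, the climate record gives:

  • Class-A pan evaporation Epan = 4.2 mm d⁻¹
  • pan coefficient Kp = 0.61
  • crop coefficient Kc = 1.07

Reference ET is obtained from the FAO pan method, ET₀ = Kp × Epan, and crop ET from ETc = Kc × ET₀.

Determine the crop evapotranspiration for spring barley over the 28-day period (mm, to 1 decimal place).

76.8 mm

ET₀ = 0.61 × 4.2 = 2.5620 mm/d
ETc = Kc × ET₀ = 1.07 × 2.5620 = 2.7413 mm/d
Over 28 days: 2.7413 × 28 = 76.756 mm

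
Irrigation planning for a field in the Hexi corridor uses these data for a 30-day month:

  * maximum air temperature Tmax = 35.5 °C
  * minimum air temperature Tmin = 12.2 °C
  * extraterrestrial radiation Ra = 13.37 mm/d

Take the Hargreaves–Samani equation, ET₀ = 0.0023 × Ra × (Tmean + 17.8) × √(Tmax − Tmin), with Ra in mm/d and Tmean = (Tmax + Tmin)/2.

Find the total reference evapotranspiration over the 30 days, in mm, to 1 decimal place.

Tmean = (35.5 + 12.2)/2 = 23.85 °C
ET₀ = 0.0023 × 13.37 × (23.85 + 17.8) × √23.3 = 0.0023 × 13.37 × 41.65 × 4.8270 = 6.1823 mm/d
Over 30 days: 6.1823 × 30 = 185.469 mm

185.5 mm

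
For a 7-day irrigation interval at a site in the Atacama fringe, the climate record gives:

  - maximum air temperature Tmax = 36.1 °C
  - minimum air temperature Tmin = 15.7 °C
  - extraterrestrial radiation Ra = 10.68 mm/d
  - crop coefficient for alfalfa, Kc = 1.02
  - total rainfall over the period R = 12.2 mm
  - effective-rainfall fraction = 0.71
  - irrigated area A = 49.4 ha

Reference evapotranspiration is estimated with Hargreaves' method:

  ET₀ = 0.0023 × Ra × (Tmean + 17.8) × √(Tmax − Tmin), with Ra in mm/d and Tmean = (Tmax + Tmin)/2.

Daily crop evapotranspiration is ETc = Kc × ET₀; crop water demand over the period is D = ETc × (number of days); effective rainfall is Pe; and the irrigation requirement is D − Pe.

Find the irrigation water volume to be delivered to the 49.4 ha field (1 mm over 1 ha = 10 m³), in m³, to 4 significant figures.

12820 m³

Tmean = (36.1 + 15.7)/2 = 25.90 °C
ET₀ = 0.0023 × 10.68 × (25.90 + 17.8) × √20.4 = 0.0023 × 10.68 × 43.70 × 4.5166 = 4.8483 mm/d
ETc = Kc × ET₀ = 1.02 × 4.8483 = 4.9453 mm/d
Crop demand D = ETc × 7 d = 4.9453 × 7 = 34.617 mm
Pe = 0.71 × 12.2 = 8.662 mm
D − Pe = 34.617 − 8.662 = 25.955 mm
Volume = 25.955 mm × 49.4 ha × 10 = 12821.8 m³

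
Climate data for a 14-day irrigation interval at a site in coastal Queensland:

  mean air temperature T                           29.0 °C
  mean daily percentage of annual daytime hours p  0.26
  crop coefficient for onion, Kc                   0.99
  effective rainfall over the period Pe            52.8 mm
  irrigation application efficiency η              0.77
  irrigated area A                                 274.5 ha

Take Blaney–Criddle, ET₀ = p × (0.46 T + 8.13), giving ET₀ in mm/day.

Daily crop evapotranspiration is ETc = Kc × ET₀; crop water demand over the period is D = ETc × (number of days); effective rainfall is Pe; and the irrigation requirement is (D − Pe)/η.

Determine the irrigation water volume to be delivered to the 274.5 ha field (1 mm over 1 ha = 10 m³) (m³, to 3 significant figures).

ET₀ = 0.26 × (0.46 × 29.0 + 8.13) = 0.26 × 21.470 = 5.5822 mm/d
ETc = Kc × ET₀ = 0.99 × 5.5822 = 5.5264 mm/d
Crop demand D = ETc × 14 d = 5.5264 × 14 = 77.370 mm
D − Pe = 77.370 − 52.8 = 24.570 mm
Gross irrigation = 24.570 / 0.77 = 31.909 mm
Volume = 31.909 mm × 274.5 ha × 10 = 87590.2 m³

87600 m³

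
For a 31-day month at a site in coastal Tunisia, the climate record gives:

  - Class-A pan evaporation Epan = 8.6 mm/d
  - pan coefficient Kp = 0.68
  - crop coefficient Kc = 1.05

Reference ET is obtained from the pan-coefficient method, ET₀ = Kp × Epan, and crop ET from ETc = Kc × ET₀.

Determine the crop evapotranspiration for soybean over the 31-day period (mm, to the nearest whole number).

ET₀ = 0.68 × 8.6 = 5.8480 mm/d
ETc = Kc × ET₀ = 1.05 × 5.8480 = 6.1404 mm/d
Over 31 days: 6.1404 × 31 = 190.352 mm

190 mm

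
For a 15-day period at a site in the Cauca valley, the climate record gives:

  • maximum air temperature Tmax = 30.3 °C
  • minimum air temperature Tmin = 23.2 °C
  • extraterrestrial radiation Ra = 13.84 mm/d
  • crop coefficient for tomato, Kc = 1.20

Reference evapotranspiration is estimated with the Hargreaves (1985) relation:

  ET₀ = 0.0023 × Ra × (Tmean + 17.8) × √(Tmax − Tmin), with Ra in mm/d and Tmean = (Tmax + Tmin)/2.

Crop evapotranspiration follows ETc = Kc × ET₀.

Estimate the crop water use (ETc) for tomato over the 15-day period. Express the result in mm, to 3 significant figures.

Tmean = (30.3 + 23.2)/2 = 26.75 °C
ET₀ = 0.0023 × 13.84 × (26.75 + 17.8) × √7.1 = 0.0023 × 13.84 × 44.55 × 2.6646 = 3.7787 mm/d
ETc = Kc × ET₀ = 1.20 × 3.7787 = 4.5344 mm/d
Over 15 days: 4.5344 × 15 = 68.016 mm

68.0 mm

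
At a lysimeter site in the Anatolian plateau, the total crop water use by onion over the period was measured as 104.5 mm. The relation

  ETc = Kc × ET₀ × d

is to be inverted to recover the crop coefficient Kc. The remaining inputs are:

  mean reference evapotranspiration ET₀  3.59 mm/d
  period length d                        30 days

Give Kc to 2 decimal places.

ETc = Kc × ET₀ × d  ⇒  Kc = ETc / (ET₀ × d)
Kc = 104.5 / (3.59 × 30) = 104.5 / 107.70 = 0.9703

0.97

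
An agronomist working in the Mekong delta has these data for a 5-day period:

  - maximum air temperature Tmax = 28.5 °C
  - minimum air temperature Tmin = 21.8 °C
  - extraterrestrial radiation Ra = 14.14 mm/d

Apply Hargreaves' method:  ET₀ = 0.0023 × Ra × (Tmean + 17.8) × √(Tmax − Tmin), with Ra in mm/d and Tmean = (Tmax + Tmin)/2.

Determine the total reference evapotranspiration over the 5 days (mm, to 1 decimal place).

Tmean = (28.5 + 21.8)/2 = 25.15 °C
ET₀ = 0.0023 × 14.14 × (25.15 + 17.8) × √6.7 = 0.0023 × 14.14 × 42.95 × 2.5884 = 3.6155 mm/d
Over 5 days: 3.6155 × 5 = 18.078 mm

18.1 mm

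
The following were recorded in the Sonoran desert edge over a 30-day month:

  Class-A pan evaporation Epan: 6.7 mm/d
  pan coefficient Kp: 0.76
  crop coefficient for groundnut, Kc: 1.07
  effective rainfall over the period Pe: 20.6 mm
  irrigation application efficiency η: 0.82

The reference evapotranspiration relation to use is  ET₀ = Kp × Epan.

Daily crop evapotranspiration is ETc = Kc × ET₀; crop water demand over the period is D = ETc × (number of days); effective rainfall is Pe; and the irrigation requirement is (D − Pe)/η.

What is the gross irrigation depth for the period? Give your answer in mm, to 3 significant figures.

174 mm

ET₀ = 0.76 × 6.7 = 5.0920 mm/d
ETc = Kc × ET₀ = 1.07 × 5.0920 = 5.4484 mm/d
Crop demand D = ETc × 30 d = 5.4484 × 30 = 163.452 mm
D − Pe = 163.452 − 20.6 = 142.852 mm
Gross irrigation = 142.852 / 0.82 = 174.210 mm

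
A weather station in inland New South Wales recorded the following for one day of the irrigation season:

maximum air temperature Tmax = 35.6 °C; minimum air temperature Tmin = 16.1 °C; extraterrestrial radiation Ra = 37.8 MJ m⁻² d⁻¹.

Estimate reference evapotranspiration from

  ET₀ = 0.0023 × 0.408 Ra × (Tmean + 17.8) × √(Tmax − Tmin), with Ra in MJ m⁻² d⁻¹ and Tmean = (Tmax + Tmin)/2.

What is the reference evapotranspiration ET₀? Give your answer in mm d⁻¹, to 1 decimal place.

6.8 mm d⁻¹

Tmean = (35.6 + 16.1)/2 = 25.85 °C
0.408 Ra = 0.408 × 37.8 = 15.4224 mm/d equivalent
ET₀ = 0.0023 × 15.4224 × (25.85 + 17.8) × √19.5 = 0.0023 × 15.4224 × 43.65 × 4.4159 = 6.8373 mm/d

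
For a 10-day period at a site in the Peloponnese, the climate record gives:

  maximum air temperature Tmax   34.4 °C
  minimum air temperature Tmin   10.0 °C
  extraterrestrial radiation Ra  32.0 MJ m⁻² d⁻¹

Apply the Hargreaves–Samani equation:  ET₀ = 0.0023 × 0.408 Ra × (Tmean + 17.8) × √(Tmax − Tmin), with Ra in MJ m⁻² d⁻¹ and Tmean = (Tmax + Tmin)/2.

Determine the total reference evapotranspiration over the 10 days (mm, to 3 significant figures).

Tmean = (34.4 + 10.0)/2 = 22.20 °C
0.408 Ra = 0.408 × 32.0 = 13.0560 mm/d equivalent
ET₀ = 0.0023 × 13.0560 × (22.20 + 17.8) × √24.4 = 0.0023 × 13.0560 × 40.00 × 4.9396 = 5.9332 mm/d
Over 10 days: 5.9332 × 10 = 59.332 mm

59.3 mm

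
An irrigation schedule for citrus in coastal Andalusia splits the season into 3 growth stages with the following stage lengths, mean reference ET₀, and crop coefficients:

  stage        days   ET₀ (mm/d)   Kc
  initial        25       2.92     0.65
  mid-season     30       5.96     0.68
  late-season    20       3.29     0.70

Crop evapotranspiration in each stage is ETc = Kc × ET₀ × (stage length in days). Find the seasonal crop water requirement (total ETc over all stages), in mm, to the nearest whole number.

215 mm

initial: 0.65 × 2.92 × 25 = 47.45 mm
mid-season: 0.68 × 5.96 × 30 = 121.58 mm
late-season: 0.70 × 3.29 × 20 = 46.06 mm
Seasonal total = 215.09 mm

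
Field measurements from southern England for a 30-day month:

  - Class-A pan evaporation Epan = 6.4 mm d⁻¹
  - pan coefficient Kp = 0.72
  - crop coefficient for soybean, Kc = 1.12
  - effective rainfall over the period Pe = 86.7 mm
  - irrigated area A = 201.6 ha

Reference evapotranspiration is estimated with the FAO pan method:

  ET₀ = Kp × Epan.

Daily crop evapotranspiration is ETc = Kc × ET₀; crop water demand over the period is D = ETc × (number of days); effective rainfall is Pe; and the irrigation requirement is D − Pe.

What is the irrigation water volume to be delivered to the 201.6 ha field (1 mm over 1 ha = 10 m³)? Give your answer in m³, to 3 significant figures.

137000 m³

ET₀ = 0.72 × 6.4 = 4.6080 mm/d
ETc = Kc × ET₀ = 1.12 × 4.6080 = 5.1610 mm/d
Crop demand D = ETc × 30 d = 5.1610 × 30 = 154.830 mm
D − Pe = 154.830 − 86.7 = 68.130 mm
Volume = 68.130 mm × 201.6 ha × 10 = 137350.1 m³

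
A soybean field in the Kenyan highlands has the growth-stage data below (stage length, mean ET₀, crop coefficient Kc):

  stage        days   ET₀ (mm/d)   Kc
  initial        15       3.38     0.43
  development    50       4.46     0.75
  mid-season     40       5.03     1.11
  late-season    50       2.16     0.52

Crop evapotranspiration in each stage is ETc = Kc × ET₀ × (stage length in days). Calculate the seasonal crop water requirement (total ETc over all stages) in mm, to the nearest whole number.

469 mm

initial: 0.43 × 3.38 × 15 = 21.80 mm
development: 0.75 × 4.46 × 50 = 167.25 mm
mid-season: 1.11 × 5.03 × 40 = 223.33 mm
late-season: 0.52 × 2.16 × 50 = 56.16 mm
Seasonal total = 468.54 mm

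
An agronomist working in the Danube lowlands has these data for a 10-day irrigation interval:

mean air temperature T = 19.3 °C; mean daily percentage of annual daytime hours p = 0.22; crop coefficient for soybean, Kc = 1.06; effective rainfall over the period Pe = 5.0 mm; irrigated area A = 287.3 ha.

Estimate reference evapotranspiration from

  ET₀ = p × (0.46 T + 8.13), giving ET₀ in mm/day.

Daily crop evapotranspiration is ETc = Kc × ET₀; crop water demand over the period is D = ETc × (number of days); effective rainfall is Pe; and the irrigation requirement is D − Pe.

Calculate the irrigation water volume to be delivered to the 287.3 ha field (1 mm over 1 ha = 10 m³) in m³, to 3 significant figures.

99600 m³

ET₀ = 0.22 × (0.46 × 19.3 + 8.13) = 0.22 × 17.008 = 3.7418 mm/d
ETc = Kc × ET₀ = 1.06 × 3.7418 = 3.9663 mm/d
Crop demand D = ETc × 10 d = 3.9663 × 10 = 39.663 mm
D − Pe = 39.663 − 5.0 = 34.663 mm
Volume = 34.663 mm × 287.3 ha × 10 = 99586.8 m³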